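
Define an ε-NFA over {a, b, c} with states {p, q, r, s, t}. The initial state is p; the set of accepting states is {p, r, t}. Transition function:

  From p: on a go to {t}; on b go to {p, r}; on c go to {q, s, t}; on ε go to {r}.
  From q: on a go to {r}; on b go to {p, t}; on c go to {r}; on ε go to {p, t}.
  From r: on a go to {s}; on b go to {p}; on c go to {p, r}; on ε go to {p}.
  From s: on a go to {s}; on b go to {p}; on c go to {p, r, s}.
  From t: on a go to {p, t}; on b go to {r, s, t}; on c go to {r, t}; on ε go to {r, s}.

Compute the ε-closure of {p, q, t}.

Begin with {p, q, t}.
p →ε {r}; add r.
t →ε {r, s}; add s.
ε-closure = {p, q, r, s, t}.

{p, q, r, s, t}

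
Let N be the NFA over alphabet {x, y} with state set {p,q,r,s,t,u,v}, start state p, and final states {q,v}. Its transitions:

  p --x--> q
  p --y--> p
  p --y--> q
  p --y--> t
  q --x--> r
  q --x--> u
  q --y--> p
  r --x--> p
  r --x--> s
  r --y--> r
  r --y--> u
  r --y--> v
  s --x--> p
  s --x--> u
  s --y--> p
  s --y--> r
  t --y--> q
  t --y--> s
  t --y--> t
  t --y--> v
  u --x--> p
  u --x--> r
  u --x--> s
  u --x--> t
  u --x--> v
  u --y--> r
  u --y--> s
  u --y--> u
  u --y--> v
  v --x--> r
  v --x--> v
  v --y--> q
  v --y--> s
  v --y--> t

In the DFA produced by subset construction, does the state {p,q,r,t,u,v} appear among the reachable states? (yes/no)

no

Start state of the DFA: {p}.
{p} --x--> {q}  [new]
{p} --y--> {p,q,t}  [new]
{q} --x--> {r,u}  [new]
{q} --y--> {p}  [seen]
{p,q,t} --x--> {q,r,u}  [new]
{p,q,t} --y--> {p,q,s,t,v}  [new]
{r,u} --x--> {p,r,s,t,v}  [new]
{r,u} --y--> {r,s,u,v}  [new]
{q,r,u} --x--> {p,r,s,t,u,v}  [new]
{q,r,u} --y--> {p,r,s,u,v}  [new]
{p,q,s,t,v} --x--> {p,q,r,u,v}  [new]
{p,q,s,t,v} --y--> {p,q,r,s,t,v}  [new]
{p,r,s,t,v} --x--> {p,q,r,s,u,v}  [new]
{p,r,s,t,v} --y--> {p,q,r,s,t,u,v}  [new]
{r,s,u,v} --x--> {p,r,s,t,u,v}  [seen]
{r,s,u,v} --y--> {p,q,r,s,t,u,v}  [seen]
{p,r,s,t,u,v} --x--> {p,q,r,s,t,u,v}  [seen]
{p,r,s,t,u,v} --y--> {p,q,r,s,t,u,v}  [seen]
{p,r,s,u,v} --x--> {p,q,r,s,t,u,v}  [seen]
{p,r,s,u,v} --y--> {p,q,r,s,t,u,v}  [seen]
{p,q,r,u,v} --x--> {p,q,r,s,t,u,v}  [seen]
{p,q,r,u,v} --y--> {p,q,r,s,t,u,v}  [seen]
{p,q,r,s,t,v} --x--> {p,q,r,s,u,v}  [seen]
{p,q,r,s,t,v} --y--> {p,q,r,s,t,u,v}  [seen]
{p,q,r,s,u,v} --x--> {p,q,r,s,t,u,v}  [seen]
{p,q,r,s,u,v} --y--> {p,q,r,s,t,u,v}  [seen]
{p,q,r,s,t,u,v} --x--> {p,q,r,s,t,u,v}  [seen]
{p,q,r,s,t,u,v} --y--> {p,q,r,s,t,u,v}  [seen]
Reachable DFA states: {p}, {q}, {p,q,t}, {r,u}, {q,r,u}, {p,q,s,t,v}, {p,r,s,t,v}, {r,s,u,v}, {p,r,s,t,u,v}, {p,r,s,u,v}, {p,q,r,u,v}, {p,q,r,s,t,v}, {p,q,r,s,u,v}, {p,q,r,s,t,u,v}.
{p,q,r,t,u,v} is not among them.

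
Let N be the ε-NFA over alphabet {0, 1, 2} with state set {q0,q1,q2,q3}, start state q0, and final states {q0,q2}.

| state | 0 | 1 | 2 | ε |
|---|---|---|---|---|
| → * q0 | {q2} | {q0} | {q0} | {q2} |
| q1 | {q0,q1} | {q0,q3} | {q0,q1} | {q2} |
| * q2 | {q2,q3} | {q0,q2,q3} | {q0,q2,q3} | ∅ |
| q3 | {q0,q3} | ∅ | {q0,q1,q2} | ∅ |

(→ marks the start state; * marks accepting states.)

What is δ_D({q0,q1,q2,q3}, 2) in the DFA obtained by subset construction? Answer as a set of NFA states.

{q0,q1,q2,q3}

δ(q0,2) = {q0}; δ(q1,2) = {q0,q1}; δ(q2,2) = {q0,q2,q3}; δ(q3,2) = {q0,q1,q2}.
Union: {q0,q1,q2,q3}.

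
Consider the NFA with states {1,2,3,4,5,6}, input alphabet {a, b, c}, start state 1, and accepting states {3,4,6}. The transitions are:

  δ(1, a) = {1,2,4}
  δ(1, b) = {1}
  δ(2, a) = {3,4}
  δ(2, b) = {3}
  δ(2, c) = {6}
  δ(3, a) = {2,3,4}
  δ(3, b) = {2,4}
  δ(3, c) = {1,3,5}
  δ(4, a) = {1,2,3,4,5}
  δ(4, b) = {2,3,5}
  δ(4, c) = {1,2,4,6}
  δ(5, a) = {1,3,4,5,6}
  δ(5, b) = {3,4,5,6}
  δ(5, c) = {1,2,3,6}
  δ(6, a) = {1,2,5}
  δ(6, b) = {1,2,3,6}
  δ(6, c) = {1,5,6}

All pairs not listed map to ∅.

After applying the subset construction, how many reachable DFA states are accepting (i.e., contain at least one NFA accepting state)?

7

Start state of the DFA: {1}.
{1} --a--> {1,2,4}  [new]
{1} --b--> {1}  [seen]
{1} --c--> ∅  [new]
{1,2,4} --a--> {1,2,3,4,5}  [new]
{1,2,4} --b--> {1,2,3,5}  [new]
{1,2,4} --c--> {1,2,4,6}  [new]
∅ --a--> ∅  [seen]
∅ --b--> ∅  [seen]
∅ --c--> ∅  [seen]
{1,2,3,4,5} --a--> {1,2,3,4,5,6}  [new]
{1,2,3,4,5} --b--> {1,2,3,4,5,6}  [seen]
{1,2,3,4,5} --c--> {1,2,3,4,5,6}  [seen]
{1,2,3,5} --a--> {1,2,3,4,5,6}  [seen]
{1,2,3,5} --b--> {1,2,3,4,5,6}  [seen]
{1,2,3,5} --c--> {1,2,3,5,6}  [new]
{1,2,4,6} --a--> {1,2,3,4,5}  [seen]
{1,2,4,6} --b--> {1,2,3,5,6}  [seen]
{1,2,4,6} --c--> {1,2,4,5,6}  [new]
{1,2,3,4,5,6} --a--> {1,2,3,4,5,6}  [seen]
{1,2,3,4,5,6} --b--> {1,2,3,4,5,6}  [seen]
{1,2,3,4,5,6} --c--> {1,2,3,4,5,6}  [seen]
{1,2,3,5,6} --a--> {1,2,3,4,5,6}  [seen]
{1,2,3,5,6} --b--> {1,2,3,4,5,6}  [seen]
{1,2,3,5,6} --c--> {1,2,3,5,6}  [seen]
{1,2,4,5,6} --a--> {1,2,3,4,5,6}  [seen]
{1,2,4,5,6} --b--> {1,2,3,4,5,6}  [seen]
{1,2,4,5,6} --c--> {1,2,3,4,5,6}  [seen]
Reachable DFA states: {1}, {1,2,4}, ∅, {1,2,3,4,5}, {1,2,3,5}, {1,2,4,6}, {1,2,3,4,5,6}, {1,2,3,5,6}, {1,2,4,5,6}.
Accepting DFA states (contain an NFA accepting state): {1,2,4}, {1,2,3,4,5}, {1,2,3,5}, {1,2,4,6}, {1,2,3,4,5,6}, {1,2,3,5,6}, {1,2,4,5,6}.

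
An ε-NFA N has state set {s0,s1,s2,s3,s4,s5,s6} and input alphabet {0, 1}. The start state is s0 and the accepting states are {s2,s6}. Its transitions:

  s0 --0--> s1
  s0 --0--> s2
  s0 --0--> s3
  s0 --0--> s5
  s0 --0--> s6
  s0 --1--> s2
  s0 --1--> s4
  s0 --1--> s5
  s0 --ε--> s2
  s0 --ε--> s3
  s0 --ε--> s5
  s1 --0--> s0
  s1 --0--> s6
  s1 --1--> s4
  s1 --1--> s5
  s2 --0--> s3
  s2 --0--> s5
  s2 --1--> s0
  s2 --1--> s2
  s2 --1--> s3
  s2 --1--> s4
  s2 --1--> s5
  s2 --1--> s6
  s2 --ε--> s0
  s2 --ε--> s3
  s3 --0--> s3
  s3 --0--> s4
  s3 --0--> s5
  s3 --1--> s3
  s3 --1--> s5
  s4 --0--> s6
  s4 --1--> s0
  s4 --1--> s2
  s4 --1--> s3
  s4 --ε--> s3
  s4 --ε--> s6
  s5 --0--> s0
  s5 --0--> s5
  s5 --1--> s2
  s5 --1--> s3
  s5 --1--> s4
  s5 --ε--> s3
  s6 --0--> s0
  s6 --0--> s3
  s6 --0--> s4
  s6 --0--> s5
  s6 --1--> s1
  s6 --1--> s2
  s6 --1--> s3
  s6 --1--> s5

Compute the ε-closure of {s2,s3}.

Begin with {s2,s3}.
s2 →ε {s0,s3}; add s0.
s0 →ε {s2,s3,s5}; add s5.
ε-closure = {s0,s2,s3,s5}.

{s0,s2,s3,s5}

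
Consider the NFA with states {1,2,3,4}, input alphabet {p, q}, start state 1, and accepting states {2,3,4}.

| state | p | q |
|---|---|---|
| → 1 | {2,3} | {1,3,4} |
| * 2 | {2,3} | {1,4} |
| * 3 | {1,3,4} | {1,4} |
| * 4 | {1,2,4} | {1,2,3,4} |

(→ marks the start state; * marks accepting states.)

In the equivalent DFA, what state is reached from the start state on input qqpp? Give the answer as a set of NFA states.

{1,2,3,4}

Start: {1}.
δ(1,q) = {1,3,4}.
Union: {1,3,4}.
After q: {1,3,4}.
δ(1,q) = {1,3,4}; δ(3,q) = {1,4}; δ(4,q) = {1,2,3,4}.
Union: {1,2,3,4}.
After q: {1,2,3,4}.
δ(1,p) = {2,3}; δ(2,p) = {2,3}; δ(3,p) = {1,3,4}; δ(4,p) = {1,2,4}.
Union: {1,2,3,4}.
After p: {1,2,3,4}.
δ(1,p) = {2,3}; δ(2,p) = {2,3}; δ(3,p) = {1,3,4}; δ(4,p) = {1,2,4}.
Union: {1,2,3,4}.
After p: {1,2,3,4}.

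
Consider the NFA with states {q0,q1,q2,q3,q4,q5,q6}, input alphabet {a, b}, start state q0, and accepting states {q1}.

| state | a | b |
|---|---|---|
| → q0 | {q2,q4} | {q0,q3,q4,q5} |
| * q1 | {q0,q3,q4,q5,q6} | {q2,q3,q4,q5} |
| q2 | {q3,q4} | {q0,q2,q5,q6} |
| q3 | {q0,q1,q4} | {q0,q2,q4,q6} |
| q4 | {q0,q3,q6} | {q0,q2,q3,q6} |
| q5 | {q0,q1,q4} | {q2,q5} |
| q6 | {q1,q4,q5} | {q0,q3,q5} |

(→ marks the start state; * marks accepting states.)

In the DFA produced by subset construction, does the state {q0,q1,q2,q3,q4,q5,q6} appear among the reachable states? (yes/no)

Start state of the DFA: {q0}.
{q0} --a--> {q2,q4}  [new]
{q0} --b--> {q0,q3,q4,q5}  [new]
{q2,q4} --a--> {q0,q3,q4,q6}  [new]
{q2,q4} --b--> {q0,q2,q3,q5,q6}  [new]
{q0,q3,q4,q5} --a--> {q0,q1,q2,q3,q4,q6}  [new]
{q0,q3,q4,q5} --b--> {q0,q2,q3,q4,q5,q6}  [new]
{q0,q3,q4,q6} --a--> {q0,q1,q2,q3,q4,q5,q6}  [new]
{q0,q3,q4,q6} --b--> {q0,q2,q3,q4,q5,q6}  [seen]
{q0,q2,q3,q5,q6} --a--> {q0,q1,q2,q3,q4,q5}  [new]
{q0,q2,q3,q5,q6} --b--> {q0,q2,q3,q4,q5,q6}  [seen]
{q0,q1,q2,q3,q4,q6} --a--> {q0,q1,q2,q3,q4,q5,q6}  [seen]
{q0,q1,q2,q3,q4,q6} --b--> {q0,q2,q3,q4,q5,q6}  [seen]
{q0,q2,q3,q4,q5,q6} --a--> {q0,q1,q2,q3,q4,q5,q6}  [seen]
{q0,q2,q3,q4,q5,q6} --b--> {q0,q2,q3,q4,q5,q6}  [seen]
{q0,q1,q2,q3,q4,q5,q6} --a--> {q0,q1,q2,q3,q4,q5,q6}  [seen]
{q0,q1,q2,q3,q4,q5,q6} --b--> {q0,q2,q3,q4,q5,q6}  [seen]
{q0,q1,q2,q3,q4,q5} --a--> {q0,q1,q2,q3,q4,q5,q6}  [seen]
{q0,q1,q2,q3,q4,q5} --b--> {q0,q2,q3,q4,q5,q6}  [seen]
Reachable DFA states: {q0}, {q2,q4}, {q0,q3,q4,q5}, {q0,q3,q4,q6}, {q0,q2,q3,q5,q6}, {q0,q1,q2,q3,q4,q6}, {q0,q2,q3,q4,q5,q6}, {q0,q1,q2,q3,q4,q5,q6}, {q0,q1,q2,q3,q4,q5}.
{q0,q1,q2,q3,q4,q5,q6} is among them.

yes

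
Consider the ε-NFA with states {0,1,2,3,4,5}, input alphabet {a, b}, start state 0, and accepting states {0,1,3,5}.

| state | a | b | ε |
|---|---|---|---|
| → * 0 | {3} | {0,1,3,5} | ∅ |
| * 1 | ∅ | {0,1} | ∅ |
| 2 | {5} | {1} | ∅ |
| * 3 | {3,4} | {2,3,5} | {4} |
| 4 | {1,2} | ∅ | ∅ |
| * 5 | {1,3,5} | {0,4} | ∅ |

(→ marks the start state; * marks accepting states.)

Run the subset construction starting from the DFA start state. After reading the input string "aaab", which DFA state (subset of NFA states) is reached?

{0,1,2,3,4,5}

Start: {0}.
δ(0,a) = {3}.
Union: {3}.
ε-closure gives {3,4}.
After a: {3,4}.
δ(3,a) = {3,4}; δ(4,a) = {1,2}.
Union: {1,2,3,4}.
After a: {1,2,3,4}.
δ(1,a) = ∅; δ(2,a) = {5}; δ(3,a) = {3,4}; δ(4,a) = {1,2}.
Union: {1,2,3,4,5}.
After a: {1,2,3,4,5}.
δ(1,b) = {0,1}; δ(2,b) = {1}; δ(3,b) = {2,3,5}; δ(4,b) = ∅; δ(5,b) = {0,4}.
Union: {0,1,2,3,4,5}.
After b: {0,1,2,3,4,5}.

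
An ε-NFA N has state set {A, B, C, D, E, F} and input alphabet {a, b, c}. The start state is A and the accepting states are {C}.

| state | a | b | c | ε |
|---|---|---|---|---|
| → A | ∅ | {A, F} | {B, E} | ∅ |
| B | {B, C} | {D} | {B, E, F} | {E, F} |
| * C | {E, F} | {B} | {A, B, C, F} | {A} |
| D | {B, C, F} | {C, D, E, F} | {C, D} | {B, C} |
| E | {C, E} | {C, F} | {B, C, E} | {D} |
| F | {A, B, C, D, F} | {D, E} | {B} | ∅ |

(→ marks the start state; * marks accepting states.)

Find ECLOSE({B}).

{A, B, C, D, E, F}

Begin with {B}.
B →ε {E, F}; add E, F.
E →ε {D}; add D.
D →ε {B, C}; add C.
C →ε {A}; add A.
ε-closure = {A, B, C, D, E, F}.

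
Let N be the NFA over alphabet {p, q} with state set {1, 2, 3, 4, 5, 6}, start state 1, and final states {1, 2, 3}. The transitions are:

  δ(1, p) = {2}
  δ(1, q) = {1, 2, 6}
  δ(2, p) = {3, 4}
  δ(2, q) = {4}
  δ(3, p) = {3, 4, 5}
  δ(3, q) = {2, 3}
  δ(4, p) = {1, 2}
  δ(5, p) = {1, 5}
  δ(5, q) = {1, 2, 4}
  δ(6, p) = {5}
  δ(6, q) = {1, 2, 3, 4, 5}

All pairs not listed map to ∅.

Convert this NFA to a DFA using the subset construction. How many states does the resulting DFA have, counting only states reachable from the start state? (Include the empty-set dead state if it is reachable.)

16

Start state of the DFA: {1}.
{1} --p--> {2}  [new]
{1} --q--> {1, 2, 6}  [new]
{2} --p--> {3, 4}  [new]
{2} --q--> {4}  [new]
{1, 2, 6} --p--> {2, 3, 4, 5}  [new]
{1, 2, 6} --q--> {1, 2, 3, 4, 5, 6}  [new]
{3, 4} --p--> {1, 2, 3, 4, 5}  [new]
{3, 4} --q--> {2, 3}  [new]
{4} --p--> {1, 2}  [new]
{4} --q--> ∅  [new]
{2, 3, 4, 5} --p--> {1, 2, 3, 4, 5}  [seen]
{2, 3, 4, 5} --q--> {1, 2, 3, 4}  [new]
{1, 2, 3, 4, 5, 6} --p--> {1, 2, 3, 4, 5}  [seen]
{1, 2, 3, 4, 5, 6} --q--> {1, 2, 3, 4, 5, 6}  [seen]
{1, 2, 3, 4, 5} --p--> {1, 2, 3, 4, 5}  [seen]
{1, 2, 3, 4, 5} --q--> {1, 2, 3, 4, 6}  [new]
{2, 3} --p--> {3, 4, 5}  [new]
{2, 3} --q--> {2, 3, 4}  [new]
{1, 2} --p--> {2, 3, 4}  [seen]
{1, 2} --q--> {1, 2, 4, 6}  [new]
∅ --p--> ∅  [seen]
∅ --q--> ∅  [seen]
{1, 2, 3, 4} --p--> {1, 2, 3, 4, 5}  [seen]
{1, 2, 3, 4} --q--> {1, 2, 3, 4, 6}  [seen]
{1, 2, 3, 4, 6} --p--> {1, 2, 3, 4, 5}  [seen]
{1, 2, 3, 4, 6} --q--> {1, 2, 3, 4, 5, 6}  [seen]
{3, 4, 5} --p--> {1, 2, 3, 4, 5}  [seen]
{3, 4, 5} --q--> {1, 2, 3, 4}  [seen]
{2, 3, 4} --p--> {1, 2, 3, 4, 5}  [seen]
{2, 3, 4} --q--> {2, 3, 4}  [seen]
{1, 2, 4, 6} --p--> {1, 2, 3, 4, 5}  [seen]
{1, 2, 4, 6} --q--> {1, 2, 3, 4, 5, 6}  [seen]
Reachable DFA states: {1}, {2}, {1, 2, 6}, {3, 4}, {4}, {2, 3, 4, 5}, {1, 2, 3, 4, 5, 6}, {1, 2, 3, 4, 5}, {2, 3}, {1, 2}, ∅, {1, 2, 3, 4}, {1, 2, 3, 4, 6}, {3, 4, 5}, {2, 3, 4}, {1, 2, 4, 6}.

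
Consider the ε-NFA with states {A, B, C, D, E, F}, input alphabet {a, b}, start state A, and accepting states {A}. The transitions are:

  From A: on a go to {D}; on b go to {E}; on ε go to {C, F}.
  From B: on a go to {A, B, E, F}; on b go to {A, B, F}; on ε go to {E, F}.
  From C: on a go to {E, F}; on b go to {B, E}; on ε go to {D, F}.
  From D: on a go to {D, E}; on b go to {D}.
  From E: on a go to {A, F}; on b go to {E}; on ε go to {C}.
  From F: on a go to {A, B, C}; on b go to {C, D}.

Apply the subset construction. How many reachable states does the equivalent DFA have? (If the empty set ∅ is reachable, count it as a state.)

Start state of the DFA: {A, C, D, F} (ε-closure of the NFA start).
{A, C, D, F} --a--> {A, B, C, D, E, F}  [new]
{A, C, D, F} --b--> {B, C, D, E, F}  [new]
{A, B, C, D, E, F} --a--> {A, B, C, D, E, F}  [seen]
{A, B, C, D, E, F} --b--> {A, B, C, D, E, F}  [seen]
{B, C, D, E, F} --a--> {A, B, C, D, E, F}  [seen]
{B, C, D, E, F} --b--> {A, B, C, D, E, F}  [seen]
Reachable DFA states: {A, C, D, F}, {A, B, C, D, E, F}, {B, C, D, E, F}.

3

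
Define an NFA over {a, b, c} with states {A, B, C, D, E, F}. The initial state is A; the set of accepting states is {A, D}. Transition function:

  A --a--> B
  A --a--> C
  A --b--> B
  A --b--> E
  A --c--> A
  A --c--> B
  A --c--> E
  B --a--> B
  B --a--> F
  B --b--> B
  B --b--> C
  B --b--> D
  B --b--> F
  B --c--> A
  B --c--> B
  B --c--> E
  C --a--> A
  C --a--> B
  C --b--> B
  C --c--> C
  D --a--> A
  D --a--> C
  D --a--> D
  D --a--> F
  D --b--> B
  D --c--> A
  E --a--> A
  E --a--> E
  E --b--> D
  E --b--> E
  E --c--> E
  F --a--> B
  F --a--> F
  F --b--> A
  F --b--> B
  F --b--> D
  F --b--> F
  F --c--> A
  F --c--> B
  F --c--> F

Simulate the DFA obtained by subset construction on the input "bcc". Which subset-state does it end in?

Start: {A}.
δ(A,b) = {B, E}.
Union: {B, E}.
After b: {B, E}.
δ(B,c) = {A, B, E}; δ(E,c) = {E}.
Union: {A, B, E}.
After c: {A, B, E}.
δ(A,c) = {A, B, E}; δ(B,c) = {A, B, E}; δ(E,c) = {E}.
Union: {A, B, E}.
After c: {A, B, E}.

{A, B, E}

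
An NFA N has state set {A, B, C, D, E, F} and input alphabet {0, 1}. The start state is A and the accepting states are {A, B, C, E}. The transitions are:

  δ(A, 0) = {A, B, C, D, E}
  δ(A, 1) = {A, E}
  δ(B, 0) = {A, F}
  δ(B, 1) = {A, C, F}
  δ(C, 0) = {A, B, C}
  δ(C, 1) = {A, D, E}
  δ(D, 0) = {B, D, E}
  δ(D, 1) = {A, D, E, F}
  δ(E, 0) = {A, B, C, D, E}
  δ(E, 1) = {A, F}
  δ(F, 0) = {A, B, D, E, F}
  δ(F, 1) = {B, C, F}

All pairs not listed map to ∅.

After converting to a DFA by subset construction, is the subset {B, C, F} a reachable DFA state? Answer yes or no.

Start state of the DFA: {A}.
{A} --0--> {A, B, C, D, E}  [new]
{A} --1--> {A, E}  [new]
{A, B, C, D, E} --0--> {A, B, C, D, E, F}  [new]
{A, B, C, D, E} --1--> {A, C, D, E, F}  [new]
{A, E} --0--> {A, B, C, D, E}  [seen]
{A, E} --1--> {A, E, F}  [new]
{A, B, C, D, E, F} --0--> {A, B, C, D, E, F}  [seen]
{A, B, C, D, E, F} --1--> {A, B, C, D, E, F}  [seen]
{A, C, D, E, F} --0--> {A, B, C, D, E, F}  [seen]
{A, C, D, E, F} --1--> {A, B, C, D, E, F}  [seen]
{A, E, F} --0--> {A, B, C, D, E, F}  [seen]
{A, E, F} --1--> {A, B, C, E, F}  [new]
{A, B, C, E, F} --0--> {A, B, C, D, E, F}  [seen]
{A, B, C, E, F} --1--> {A, B, C, D, E, F}  [seen]
Reachable DFA states: {A}, {A, B, C, D, E}, {A, E}, {A, B, C, D, E, F}, {A, C, D, E, F}, {A, E, F}, {A, B, C, E, F}.
{B, C, F} is not among them.

no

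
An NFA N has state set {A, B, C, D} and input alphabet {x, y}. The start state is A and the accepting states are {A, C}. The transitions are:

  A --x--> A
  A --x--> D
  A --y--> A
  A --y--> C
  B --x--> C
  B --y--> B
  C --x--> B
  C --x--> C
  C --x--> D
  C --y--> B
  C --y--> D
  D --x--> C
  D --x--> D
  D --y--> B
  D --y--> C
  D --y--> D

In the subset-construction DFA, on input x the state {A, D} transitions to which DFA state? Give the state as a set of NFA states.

{A, C, D}

δ(A,x) = {A, D}; δ(D,x) = {C, D}.
Union: {A, C, D}.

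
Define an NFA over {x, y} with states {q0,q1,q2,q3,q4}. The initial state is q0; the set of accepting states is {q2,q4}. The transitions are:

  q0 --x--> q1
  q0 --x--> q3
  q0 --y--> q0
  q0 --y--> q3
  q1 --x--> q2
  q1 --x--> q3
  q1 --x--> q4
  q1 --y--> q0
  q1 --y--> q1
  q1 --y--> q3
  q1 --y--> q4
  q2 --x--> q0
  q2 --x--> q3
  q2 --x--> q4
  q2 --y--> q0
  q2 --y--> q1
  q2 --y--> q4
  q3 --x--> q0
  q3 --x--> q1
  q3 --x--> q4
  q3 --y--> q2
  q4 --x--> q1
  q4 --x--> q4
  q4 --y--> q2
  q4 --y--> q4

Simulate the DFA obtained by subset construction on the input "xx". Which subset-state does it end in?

Start: {q0}.
δ(q0,x) = {q1,q3}.
Union: {q1,q3}.
After x: {q1,q3}.
δ(q1,x) = {q2,q3,q4}; δ(q3,x) = {q0,q1,q4}.
Union: {q0,q1,q2,q3,q4}.
After x: {q0,q1,q2,q3,q4}.

{q0,q1,q2,q3,q4}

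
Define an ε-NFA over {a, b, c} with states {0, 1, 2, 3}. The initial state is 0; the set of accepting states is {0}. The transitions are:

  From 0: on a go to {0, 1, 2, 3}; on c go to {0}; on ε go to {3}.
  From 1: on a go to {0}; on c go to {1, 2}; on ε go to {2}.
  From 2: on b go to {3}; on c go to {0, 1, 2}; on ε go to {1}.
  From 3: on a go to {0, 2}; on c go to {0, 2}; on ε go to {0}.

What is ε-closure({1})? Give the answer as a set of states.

{1, 2}

Begin with {1}.
1 →ε {2}; add 2.
ε-closure = {1, 2}.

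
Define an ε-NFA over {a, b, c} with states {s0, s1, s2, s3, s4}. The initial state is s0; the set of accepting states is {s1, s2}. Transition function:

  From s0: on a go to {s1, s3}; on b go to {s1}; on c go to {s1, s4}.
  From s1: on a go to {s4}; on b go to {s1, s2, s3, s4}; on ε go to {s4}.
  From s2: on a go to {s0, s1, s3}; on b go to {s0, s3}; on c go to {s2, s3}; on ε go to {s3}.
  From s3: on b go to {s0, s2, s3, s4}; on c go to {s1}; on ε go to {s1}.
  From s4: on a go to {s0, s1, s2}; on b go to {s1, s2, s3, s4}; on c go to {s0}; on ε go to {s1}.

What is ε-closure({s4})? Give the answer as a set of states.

Begin with {s4}.
s4 →ε {s1}; add s1.
ε-closure = {s1, s4}.

{s1, s4}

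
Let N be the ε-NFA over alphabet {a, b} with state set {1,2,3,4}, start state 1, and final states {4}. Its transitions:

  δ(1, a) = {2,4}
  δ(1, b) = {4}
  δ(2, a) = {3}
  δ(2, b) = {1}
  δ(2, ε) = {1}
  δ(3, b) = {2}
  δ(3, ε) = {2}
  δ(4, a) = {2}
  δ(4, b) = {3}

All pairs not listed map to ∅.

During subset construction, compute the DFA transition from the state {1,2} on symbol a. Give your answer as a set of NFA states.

δ(1,a) = {2,4}; δ(2,a) = {3}.
Union: {2,3,4}.
ε-closure gives {1,2,3,4}.

{1,2,3,4}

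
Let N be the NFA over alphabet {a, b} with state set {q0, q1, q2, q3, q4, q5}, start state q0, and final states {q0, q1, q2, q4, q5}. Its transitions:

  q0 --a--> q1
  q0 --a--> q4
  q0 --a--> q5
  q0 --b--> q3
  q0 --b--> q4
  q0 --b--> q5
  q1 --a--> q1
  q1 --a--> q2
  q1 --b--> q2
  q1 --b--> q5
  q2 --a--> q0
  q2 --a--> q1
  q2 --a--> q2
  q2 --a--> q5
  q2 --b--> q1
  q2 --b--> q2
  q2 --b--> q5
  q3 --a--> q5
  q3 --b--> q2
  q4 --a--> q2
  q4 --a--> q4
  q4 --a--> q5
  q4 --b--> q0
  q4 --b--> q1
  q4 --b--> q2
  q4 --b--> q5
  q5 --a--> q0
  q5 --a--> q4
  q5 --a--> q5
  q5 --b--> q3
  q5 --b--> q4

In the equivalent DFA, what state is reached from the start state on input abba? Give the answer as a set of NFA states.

{q0, q1, q2, q4, q5}

Start: {q0}.
δ(q0,a) = {q1, q4, q5}.
Union: {q1, q4, q5}.
After a: {q1, q4, q5}.
δ(q1,b) = {q2, q5}; δ(q4,b) = {q0, q1, q2, q5}; δ(q5,b) = {q3, q4}.
Union: {q0, q1, q2, q3, q4, q5}.
After b: {q0, q1, q2, q3, q4, q5}.
δ(q0,b) = {q3, q4, q5}; δ(q1,b) = {q2, q5}; δ(q2,b) = {q1, q2, q5}; δ(q3,b) = {q2}; δ(q4,b) = {q0, q1, q2, q5}; δ(q5,b) = {q3, q4}.
Union: {q0, q1, q2, q3, q4, q5}.
After b: {q0, q1, q2, q3, q4, q5}.
δ(q0,a) = {q1, q4, q5}; δ(q1,a) = {q1, q2}; δ(q2,a) = {q0, q1, q2, q5}; δ(q3,a) = {q5}; δ(q4,a) = {q2, q4, q5}; δ(q5,a) = {q0, q4, q5}.
Union: {q0, q1, q2, q4, q5}.
After a: {q0, q1, q2, q4, q5}.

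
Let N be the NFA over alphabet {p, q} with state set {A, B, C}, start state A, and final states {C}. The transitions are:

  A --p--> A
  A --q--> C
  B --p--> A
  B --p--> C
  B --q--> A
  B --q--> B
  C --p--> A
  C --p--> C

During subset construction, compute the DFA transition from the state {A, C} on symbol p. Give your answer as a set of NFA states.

{A, C}

δ(A,p) = {A}; δ(C,p) = {A, C}.
Union: {A, C}.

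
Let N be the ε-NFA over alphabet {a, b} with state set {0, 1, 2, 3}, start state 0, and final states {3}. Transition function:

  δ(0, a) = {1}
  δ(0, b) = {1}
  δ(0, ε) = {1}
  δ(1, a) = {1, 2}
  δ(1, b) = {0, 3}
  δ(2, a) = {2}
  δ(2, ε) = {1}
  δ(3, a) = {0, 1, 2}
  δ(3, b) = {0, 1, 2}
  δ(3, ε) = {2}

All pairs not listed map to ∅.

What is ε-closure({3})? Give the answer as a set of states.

{1, 2, 3}

Begin with {3}.
3 →ε {2}; add 2.
2 →ε {1}; add 1.
ε-closure = {1, 2, 3}.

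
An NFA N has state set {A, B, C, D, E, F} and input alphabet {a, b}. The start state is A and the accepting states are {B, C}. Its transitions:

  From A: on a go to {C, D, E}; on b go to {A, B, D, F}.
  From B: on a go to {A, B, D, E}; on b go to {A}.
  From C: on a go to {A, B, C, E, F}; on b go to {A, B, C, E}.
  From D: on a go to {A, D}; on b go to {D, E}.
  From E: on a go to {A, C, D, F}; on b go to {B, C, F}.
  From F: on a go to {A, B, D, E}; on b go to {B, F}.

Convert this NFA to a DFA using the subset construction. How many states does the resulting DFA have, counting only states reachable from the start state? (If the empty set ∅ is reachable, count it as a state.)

Start state of the DFA: {A}.
{A} --a--> {C, D, E}  [new]
{A} --b--> {A, B, D, F}  [new]
{C, D, E} --a--> {A, B, C, D, E, F}  [new]
{C, D, E} --b--> {A, B, C, D, E, F}  [seen]
{A, B, D, F} --a--> {A, B, C, D, E}  [new]
{A, B, D, F} --b--> {A, B, D, E, F}  [new]
{A, B, C, D, E, F} --a--> {A, B, C, D, E, F}  [seen]
{A, B, C, D, E, F} --b--> {A, B, C, D, E, F}  [seen]
{A, B, C, D, E} --a--> {A, B, C, D, E, F}  [seen]
{A, B, C, D, E} --b--> {A, B, C, D, E, F}  [seen]
{A, B, D, E, F} --a--> {A, B, C, D, E, F}  [seen]
{A, B, D, E, F} --b--> {A, B, C, D, E, F}  [seen]
Reachable DFA states: {A}, {C, D, E}, {A, B, D, F}, {A, B, C, D, E, F}, {A, B, C, D, E}, {A, B, D, E, F}.

6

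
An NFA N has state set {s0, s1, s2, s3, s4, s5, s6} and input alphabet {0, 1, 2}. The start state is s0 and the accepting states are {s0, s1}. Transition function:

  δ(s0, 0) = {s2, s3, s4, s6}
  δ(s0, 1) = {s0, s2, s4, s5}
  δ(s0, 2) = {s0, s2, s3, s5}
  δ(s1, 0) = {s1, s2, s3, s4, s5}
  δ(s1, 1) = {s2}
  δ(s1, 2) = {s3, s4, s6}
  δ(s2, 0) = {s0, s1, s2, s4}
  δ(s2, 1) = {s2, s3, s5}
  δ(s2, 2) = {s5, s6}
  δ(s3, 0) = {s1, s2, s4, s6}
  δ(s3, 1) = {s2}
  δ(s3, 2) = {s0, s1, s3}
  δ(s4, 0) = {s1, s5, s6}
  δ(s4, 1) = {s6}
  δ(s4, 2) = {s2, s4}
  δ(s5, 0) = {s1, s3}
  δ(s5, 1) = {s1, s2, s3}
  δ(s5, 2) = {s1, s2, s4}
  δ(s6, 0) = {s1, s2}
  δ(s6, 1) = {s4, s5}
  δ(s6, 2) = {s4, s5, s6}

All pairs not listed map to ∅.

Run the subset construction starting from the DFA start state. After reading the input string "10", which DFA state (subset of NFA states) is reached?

{s0, s1, s2, s3, s4, s5, s6}

Start: {s0}.
δ(s0,1) = {s0, s2, s4, s5}.
Union: {s0, s2, s4, s5}.
After 1: {s0, s2, s4, s5}.
δ(s0,0) = {s2, s3, s4, s6}; δ(s2,0) = {s0, s1, s2, s4}; δ(s4,0) = {s1, s5, s6}; δ(s5,0) = {s1, s3}.
Union: {s0, s1, s2, s3, s4, s5, s6}.
After 0: {s0, s1, s2, s3, s4, s5, s6}.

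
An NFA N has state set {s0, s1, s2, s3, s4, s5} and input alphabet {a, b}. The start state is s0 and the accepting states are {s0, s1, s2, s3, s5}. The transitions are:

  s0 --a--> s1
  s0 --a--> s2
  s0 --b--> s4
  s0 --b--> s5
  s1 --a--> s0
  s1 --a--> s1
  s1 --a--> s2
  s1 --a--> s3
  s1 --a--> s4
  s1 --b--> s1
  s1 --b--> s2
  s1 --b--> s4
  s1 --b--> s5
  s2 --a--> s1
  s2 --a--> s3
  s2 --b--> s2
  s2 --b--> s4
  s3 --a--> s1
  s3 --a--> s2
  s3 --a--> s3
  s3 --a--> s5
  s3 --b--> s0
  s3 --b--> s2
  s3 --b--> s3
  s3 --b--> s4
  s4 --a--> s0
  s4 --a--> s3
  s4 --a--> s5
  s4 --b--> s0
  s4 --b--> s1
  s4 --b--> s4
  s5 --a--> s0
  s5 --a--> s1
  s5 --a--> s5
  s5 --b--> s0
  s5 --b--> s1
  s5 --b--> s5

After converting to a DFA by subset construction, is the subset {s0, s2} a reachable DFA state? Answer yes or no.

Start state of the DFA: {s0}.
{s0} --a--> {s1, s2}  [new]
{s0} --b--> {s4, s5}  [new]
{s1, s2} --a--> {s0, s1, s2, s3, s4}  [new]
{s1, s2} --b--> {s1, s2, s4, s5}  [new]
{s4, s5} --a--> {s0, s1, s3, s5}  [new]
{s4, s5} --b--> {s0, s1, s4, s5}  [new]
{s0, s1, s2, s3, s4} --a--> {s0, s1, s2, s3, s4, s5}  [new]
{s0, s1, s2, s3, s4} --b--> {s0, s1, s2, s3, s4, s5}  [seen]
{s1, s2, s4, s5} --a--> {s0, s1, s2, s3, s4, s5}  [seen]
{s1, s2, s4, s5} --b--> {s0, s1, s2, s4, s5}  [new]
{s0, s1, s3, s5} --a--> {s0, s1, s2, s3, s4, s5}  [seen]
{s0, s1, s3, s5} --b--> {s0, s1, s2, s3, s4, s5}  [seen]
{s0, s1, s4, s5} --a--> {s0, s1, s2, s3, s4, s5}  [seen]
{s0, s1, s4, s5} --b--> {s0, s1, s2, s4, s5}  [seen]
{s0, s1, s2, s3, s4, s5} --a--> {s0, s1, s2, s3, s4, s5}  [seen]
{s0, s1, s2, s3, s4, s5} --b--> {s0, s1, s2, s3, s4, s5}  [seen]
{s0, s1, s2, s4, s5} --a--> {s0, s1, s2, s3, s4, s5}  [seen]
{s0, s1, s2, s4, s5} --b--> {s0, s1, s2, s4, s5}  [seen]
Reachable DFA states: {s0}, {s1, s2}, {s4, s5}, {s0, s1, s2, s3, s4}, {s1, s2, s4, s5}, {s0, s1, s3, s5}, {s0, s1, s4, s5}, {s0, s1, s2, s3, s4, s5}, {s0, s1, s2, s4, s5}.
{s0, s2} is not among them.

no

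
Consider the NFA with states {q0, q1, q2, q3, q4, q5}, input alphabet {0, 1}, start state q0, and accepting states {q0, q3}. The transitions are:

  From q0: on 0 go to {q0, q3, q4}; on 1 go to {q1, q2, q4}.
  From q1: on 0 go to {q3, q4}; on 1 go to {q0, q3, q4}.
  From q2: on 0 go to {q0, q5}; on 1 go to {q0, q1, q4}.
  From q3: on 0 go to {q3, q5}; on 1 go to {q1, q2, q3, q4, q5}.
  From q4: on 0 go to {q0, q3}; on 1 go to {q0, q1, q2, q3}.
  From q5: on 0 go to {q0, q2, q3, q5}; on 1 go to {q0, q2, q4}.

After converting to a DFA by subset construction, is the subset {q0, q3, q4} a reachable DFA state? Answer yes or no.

Start state of the DFA: {q0}.
{q0} --0--> {q0, q3, q4}  [new]
{q0} --1--> {q1, q2, q4}  [new]
{q0, q3, q4} --0--> {q0, q3, q4, q5}  [new]
{q0, q3, q4} --1--> {q0, q1, q2, q3, q4, q5}  [new]
{q1, q2, q4} --0--> {q0, q3, q4, q5}  [seen]
{q1, q2, q4} --1--> {q0, q1, q2, q3, q4}  [new]
{q0, q3, q4, q5} --0--> {q0, q2, q3, q4, q5}  [new]
{q0, q3, q4, q5} --1--> {q0, q1, q2, q3, q4, q5}  [seen]
{q0, q1, q2, q3, q4, q5} --0--> {q0, q2, q3, q4, q5}  [seen]
{q0, q1, q2, q3, q4, q5} --1--> {q0, q1, q2, q3, q4, q5}  [seen]
{q0, q1, q2, q3, q4} --0--> {q0, q3, q4, q5}  [seen]
{q0, q1, q2, q3, q4} --1--> {q0, q1, q2, q3, q4, q5}  [seen]
{q0, q2, q3, q4, q5} --0--> {q0, q2, q3, q4, q5}  [seen]
{q0, q2, q3, q4, q5} --1--> {q0, q1, q2, q3, q4, q5}  [seen]
Reachable DFA states: {q0}, {q0, q3, q4}, {q1, q2, q4}, {q0, q3, q4, q5}, {q0, q1, q2, q3, q4, q5}, {q0, q1, q2, q3, q4}, {q0, q2, q3, q4, q5}.
{q0, q3, q4} is among them.

yes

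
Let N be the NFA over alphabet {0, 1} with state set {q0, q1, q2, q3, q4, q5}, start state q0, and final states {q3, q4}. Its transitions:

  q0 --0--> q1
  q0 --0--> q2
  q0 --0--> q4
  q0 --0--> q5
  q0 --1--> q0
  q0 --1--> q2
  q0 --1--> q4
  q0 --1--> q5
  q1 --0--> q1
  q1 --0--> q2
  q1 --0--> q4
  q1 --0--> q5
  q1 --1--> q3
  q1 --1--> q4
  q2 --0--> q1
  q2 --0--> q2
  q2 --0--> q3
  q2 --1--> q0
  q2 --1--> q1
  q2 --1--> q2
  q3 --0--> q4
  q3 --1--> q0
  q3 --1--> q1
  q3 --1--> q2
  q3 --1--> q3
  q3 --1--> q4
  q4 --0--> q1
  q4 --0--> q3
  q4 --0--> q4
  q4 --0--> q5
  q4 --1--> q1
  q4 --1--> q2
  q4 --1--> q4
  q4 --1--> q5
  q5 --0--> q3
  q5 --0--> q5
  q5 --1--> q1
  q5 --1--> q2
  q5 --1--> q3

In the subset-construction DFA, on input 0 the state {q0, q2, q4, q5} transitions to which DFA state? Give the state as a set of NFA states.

{q1, q2, q3, q4, q5}

δ(q0,0) = {q1, q2, q4, q5}; δ(q2,0) = {q1, q2, q3}; δ(q4,0) = {q1, q3, q4, q5}; δ(q5,0) = {q3, q5}.
Union: {q1, q2, q3, q4, q5}.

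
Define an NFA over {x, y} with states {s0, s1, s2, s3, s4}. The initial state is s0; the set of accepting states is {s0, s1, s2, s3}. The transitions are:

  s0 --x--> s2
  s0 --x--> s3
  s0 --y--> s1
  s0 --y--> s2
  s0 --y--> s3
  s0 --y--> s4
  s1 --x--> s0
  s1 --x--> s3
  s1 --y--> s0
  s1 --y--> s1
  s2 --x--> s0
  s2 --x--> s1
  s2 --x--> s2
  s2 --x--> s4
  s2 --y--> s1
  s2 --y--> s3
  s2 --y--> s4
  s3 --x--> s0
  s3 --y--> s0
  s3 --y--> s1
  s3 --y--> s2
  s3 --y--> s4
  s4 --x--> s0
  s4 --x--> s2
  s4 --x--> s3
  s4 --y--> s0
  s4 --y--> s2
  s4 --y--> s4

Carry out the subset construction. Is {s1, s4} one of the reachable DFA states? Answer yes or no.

Start state of the DFA: {s0}.
{s0} --x--> {s2, s3}  [new]
{s0} --y--> {s1, s2, s3, s4}  [new]
{s2, s3} --x--> {s0, s1, s2, s4}  [new]
{s2, s3} --y--> {s0, s1, s2, s3, s4}  [new]
{s1, s2, s3, s4} --x--> {s0, s1, s2, s3, s4}  [seen]
{s1, s2, s3, s4} --y--> {s0, s1, s2, s3, s4}  [seen]
{s0, s1, s2, s4} --x--> {s0, s1, s2, s3, s4}  [seen]
{s0, s1, s2, s4} --y--> {s0, s1, s2, s3, s4}  [seen]
{s0, s1, s2, s3, s4} --x--> {s0, s1, s2, s3, s4}  [seen]
{s0, s1, s2, s3, s4} --y--> {s0, s1, s2, s3, s4}  [seen]
Reachable DFA states: {s0}, {s2, s3}, {s1, s2, s3, s4}, {s0, s1, s2, s4}, {s0, s1, s2, s3, s4}.
{s1, s4} is not among them.

no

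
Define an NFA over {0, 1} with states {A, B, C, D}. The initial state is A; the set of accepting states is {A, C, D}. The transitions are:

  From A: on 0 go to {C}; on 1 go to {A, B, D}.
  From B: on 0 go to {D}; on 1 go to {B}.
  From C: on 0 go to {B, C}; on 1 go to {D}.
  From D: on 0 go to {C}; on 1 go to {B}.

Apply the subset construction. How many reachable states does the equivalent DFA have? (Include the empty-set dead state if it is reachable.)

Start state of the DFA: {A}.
{A} --0--> {C}  [new]
{A} --1--> {A, B, D}  [new]
{C} --0--> {B, C}  [new]
{C} --1--> {D}  [new]
{A, B, D} --0--> {C, D}  [new]
{A, B, D} --1--> {A, B, D}  [seen]
{B, C} --0--> {B, C, D}  [new]
{B, C} --1--> {B, D}  [new]
{D} --0--> {C}  [seen]
{D} --1--> {B}  [new]
{C, D} --0--> {B, C}  [seen]
{C, D} --1--> {B, D}  [seen]
{B, C, D} --0--> {B, C, D}  [seen]
{B, C, D} --1--> {B, D}  [seen]
{B, D} --0--> {C, D}  [seen]
{B, D} --1--> {B}  [seen]
{B} --0--> {D}  [seen]
{B} --1--> {B}  [seen]
Reachable DFA states: {A}, {C}, {A, B, D}, {B, C}, {D}, {C, D}, {B, C, D}, {B, D}, {B}.

9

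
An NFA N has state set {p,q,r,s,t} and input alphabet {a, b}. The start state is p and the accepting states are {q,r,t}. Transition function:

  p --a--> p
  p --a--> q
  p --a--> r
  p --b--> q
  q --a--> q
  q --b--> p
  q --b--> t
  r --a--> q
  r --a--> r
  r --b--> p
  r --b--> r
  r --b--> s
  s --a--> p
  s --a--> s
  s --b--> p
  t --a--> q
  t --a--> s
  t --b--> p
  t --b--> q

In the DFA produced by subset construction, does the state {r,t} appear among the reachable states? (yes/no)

no

Start state of the DFA: {p}.
{p} --a--> {p,q,r}  [new]
{p} --b--> {q}  [new]
{p,q,r} --a--> {p,q,r}  [seen]
{p,q,r} --b--> {p,q,r,s,t}  [new]
{q} --a--> {q}  [seen]
{q} --b--> {p,t}  [new]
{p,q,r,s,t} --a--> {p,q,r,s}  [new]
{p,q,r,s,t} --b--> {p,q,r,s,t}  [seen]
{p,t} --a--> {p,q,r,s}  [seen]
{p,t} --b--> {p,q}  [new]
{p,q,r,s} --a--> {p,q,r,s}  [seen]
{p,q,r,s} --b--> {p,q,r,s,t}  [seen]
{p,q} --a--> {p,q,r}  [seen]
{p,q} --b--> {p,q,t}  [new]
{p,q,t} --a--> {p,q,r,s}  [seen]
{p,q,t} --b--> {p,q,t}  [seen]
Reachable DFA states: {p}, {p,q,r}, {q}, {p,q,r,s,t}, {p,t}, {p,q,r,s}, {p,q}, {p,q,t}.
{r,t} is not among them.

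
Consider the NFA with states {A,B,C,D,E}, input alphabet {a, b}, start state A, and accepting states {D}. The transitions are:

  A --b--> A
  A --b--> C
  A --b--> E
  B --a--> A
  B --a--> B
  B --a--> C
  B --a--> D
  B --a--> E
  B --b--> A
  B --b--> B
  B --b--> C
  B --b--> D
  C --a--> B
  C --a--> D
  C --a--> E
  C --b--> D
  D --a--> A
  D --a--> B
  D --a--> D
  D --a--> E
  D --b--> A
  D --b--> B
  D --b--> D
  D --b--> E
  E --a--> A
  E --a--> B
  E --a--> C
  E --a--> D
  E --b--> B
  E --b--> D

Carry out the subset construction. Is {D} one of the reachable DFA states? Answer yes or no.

Start state of the DFA: {A}.
{A} --a--> ∅  [new]
{A} --b--> {A,C,E}  [new]
∅ --a--> ∅  [seen]
∅ --b--> ∅  [seen]
{A,C,E} --a--> {A,B,C,D,E}  [new]
{A,C,E} --b--> {A,B,C,D,E}  [seen]
{A,B,C,D,E} --a--> {A,B,C,D,E}  [seen]
{A,B,C,D,E} --b--> {A,B,C,D,E}  [seen]
Reachable DFA states: {A}, ∅, {A,C,E}, {A,B,C,D,E}.
{D} is not among them.

no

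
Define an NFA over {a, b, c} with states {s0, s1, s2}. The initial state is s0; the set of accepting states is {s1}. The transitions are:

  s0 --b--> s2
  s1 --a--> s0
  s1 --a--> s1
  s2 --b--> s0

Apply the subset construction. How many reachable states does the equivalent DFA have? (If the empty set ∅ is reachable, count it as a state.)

Start state of the DFA: {s0}.
{s0} --a--> ∅  [new]
{s0} --b--> {s2}  [new]
{s0} --c--> ∅  [seen]
∅ --a--> ∅  [seen]
∅ --b--> ∅  [seen]
∅ --c--> ∅  [seen]
{s2} --a--> ∅  [seen]
{s2} --b--> {s0}  [seen]
{s2} --c--> ∅  [seen]
Reachable DFA states: {s0}, ∅, {s2}.

3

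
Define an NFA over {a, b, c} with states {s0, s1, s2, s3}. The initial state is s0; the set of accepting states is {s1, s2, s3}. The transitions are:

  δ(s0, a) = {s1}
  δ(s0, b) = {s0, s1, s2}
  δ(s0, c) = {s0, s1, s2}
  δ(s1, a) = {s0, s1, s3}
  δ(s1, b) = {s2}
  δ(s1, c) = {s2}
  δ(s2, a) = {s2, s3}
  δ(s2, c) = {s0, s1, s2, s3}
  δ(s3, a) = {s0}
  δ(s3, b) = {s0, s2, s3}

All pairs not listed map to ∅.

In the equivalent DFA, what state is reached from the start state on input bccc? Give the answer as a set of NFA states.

{s0, s1, s2, s3}

Start: {s0}.
δ(s0,b) = {s0, s1, s2}.
Union: {s0, s1, s2}.
After b: {s0, s1, s2}.
δ(s0,c) = {s0, s1, s2}; δ(s1,c) = {s2}; δ(s2,c) = {s0, s1, s2, s3}.
Union: {s0, s1, s2, s3}.
After c: {s0, s1, s2, s3}.
δ(s0,c) = {s0, s1, s2}; δ(s1,c) = {s2}; δ(s2,c) = {s0, s1, s2, s3}; δ(s3,c) = ∅.
Union: {s0, s1, s2, s3}.
After c: {s0, s1, s2, s3}.
δ(s0,c) = {s0, s1, s2}; δ(s1,c) = {s2}; δ(s2,c) = {s0, s1, s2, s3}; δ(s3,c) = ∅.
Union: {s0, s1, s2, s3}.
After c: {s0, s1, s2, s3}.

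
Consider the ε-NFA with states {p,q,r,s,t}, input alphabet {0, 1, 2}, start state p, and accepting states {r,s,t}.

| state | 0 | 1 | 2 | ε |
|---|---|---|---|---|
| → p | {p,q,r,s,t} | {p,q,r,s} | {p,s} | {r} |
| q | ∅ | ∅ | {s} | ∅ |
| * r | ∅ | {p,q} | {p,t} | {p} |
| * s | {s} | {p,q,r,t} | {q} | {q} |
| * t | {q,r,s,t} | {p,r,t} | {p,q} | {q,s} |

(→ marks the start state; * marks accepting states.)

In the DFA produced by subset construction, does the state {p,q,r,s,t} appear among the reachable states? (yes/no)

yes

Start state of the DFA: {p,r} (ε-closure of the NFA start).
{p,r} --0--> {p,q,r,s,t}  [new]
{p,r} --1--> {p,q,r,s}  [new]
{p,r} --2--> {p,q,r,s,t}  [seen]
{p,q,r,s,t} --0--> {p,q,r,s,t}  [seen]
{p,q,r,s,t} --1--> {p,q,r,s,t}  [seen]
{p,q,r,s,t} --2--> {p,q,r,s,t}  [seen]
{p,q,r,s} --0--> {p,q,r,s,t}  [seen]
{p,q,r,s} --1--> {p,q,r,s,t}  [seen]
{p,q,r,s} --2--> {p,q,r,s,t}  [seen]
Reachable DFA states: {p,r}, {p,q,r,s,t}, {p,q,r,s}.
{p,q,r,s,t} is among them.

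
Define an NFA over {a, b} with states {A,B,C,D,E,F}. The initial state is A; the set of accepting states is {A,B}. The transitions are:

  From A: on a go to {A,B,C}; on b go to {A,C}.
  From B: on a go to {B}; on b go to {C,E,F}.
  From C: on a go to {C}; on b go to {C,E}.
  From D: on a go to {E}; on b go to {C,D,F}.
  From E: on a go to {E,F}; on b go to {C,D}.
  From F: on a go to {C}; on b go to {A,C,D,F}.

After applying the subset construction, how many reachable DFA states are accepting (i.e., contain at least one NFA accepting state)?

8

Start state of the DFA: {A}.
{A} --a--> {A,B,C}  [new]
{A} --b--> {A,C}  [new]
{A,B,C} --a--> {A,B,C}  [seen]
{A,B,C} --b--> {A,C,E,F}  [new]
{A,C} --a--> {A,B,C}  [seen]
{A,C} --b--> {A,C,E}  [new]
{A,C,E,F} --a--> {A,B,C,E,F}  [new]
{A,C,E,F} --b--> {A,C,D,E,F}  [new]
{A,C,E} --a--> {A,B,C,E,F}  [seen]
{A,C,E} --b--> {A,C,D,E}  [new]
{A,B,C,E,F} --a--> {A,B,C,E,F}  [seen]
{A,B,C,E,F} --b--> {A,C,D,E,F}  [seen]
{A,C,D,E,F} --a--> {A,B,C,E,F}  [seen]
{A,C,D,E,F} --b--> {A,C,D,E,F}  [seen]
{A,C,D,E} --a--> {A,B,C,E,F}  [seen]
{A,C,D,E} --b--> {A,C,D,E,F}  [seen]
Reachable DFA states: {A}, {A,B,C}, {A,C}, {A,C,E,F}, {A,C,E}, {A,B,C,E,F}, {A,C,D,E,F}, {A,C,D,E}.
Accepting DFA states (contain an NFA accepting state): {A}, {A,B,C}, {A,C}, {A,C,E,F}, {A,C,E}, {A,B,C,E,F}, {A,C,D,E,F}, {A,C,D,E}.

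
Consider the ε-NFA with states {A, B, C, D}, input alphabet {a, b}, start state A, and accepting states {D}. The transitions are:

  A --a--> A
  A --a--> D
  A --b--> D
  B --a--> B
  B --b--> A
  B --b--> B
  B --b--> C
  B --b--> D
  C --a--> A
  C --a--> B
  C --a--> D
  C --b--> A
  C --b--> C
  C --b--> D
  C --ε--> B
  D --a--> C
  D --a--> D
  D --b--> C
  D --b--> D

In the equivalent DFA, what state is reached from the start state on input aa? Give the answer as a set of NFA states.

Start: {A}.
δ(A,a) = {A, D}.
Union: {A, D}.
After a: {A, D}.
δ(A,a) = {A, D}; δ(D,a) = {C, D}.
Union: {A, C, D}.
ε-closure gives {A, B, C, D}.
After a: {A, B, C, D}.

{A, B, C, D}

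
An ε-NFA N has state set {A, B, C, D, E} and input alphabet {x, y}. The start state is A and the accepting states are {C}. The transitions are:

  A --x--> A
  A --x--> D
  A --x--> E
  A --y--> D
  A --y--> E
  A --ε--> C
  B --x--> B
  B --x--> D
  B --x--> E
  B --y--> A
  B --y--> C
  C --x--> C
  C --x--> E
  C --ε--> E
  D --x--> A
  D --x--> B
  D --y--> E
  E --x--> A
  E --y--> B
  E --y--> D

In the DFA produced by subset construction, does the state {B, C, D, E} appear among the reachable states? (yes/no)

Start state of the DFA: {A, C, E} (ε-closure of the NFA start).
{A, C, E} --x--> {A, C, D, E}  [new]
{A, C, E} --y--> {B, D, E}  [new]
{A, C, D, E} --x--> {A, B, C, D, E}  [new]
{A, C, D, E} --y--> {B, D, E}  [seen]
{B, D, E} --x--> {A, B, C, D, E}  [seen]
{B, D, E} --y--> {A, B, C, D, E}  [seen]
{A, B, C, D, E} --x--> {A, B, C, D, E}  [seen]
{A, B, C, D, E} --y--> {A, B, C, D, E}  [seen]
Reachable DFA states: {A, C, E}, {A, C, D, E}, {B, D, E}, {A, B, C, D, E}.
{B, C, D, E} is not among them.

no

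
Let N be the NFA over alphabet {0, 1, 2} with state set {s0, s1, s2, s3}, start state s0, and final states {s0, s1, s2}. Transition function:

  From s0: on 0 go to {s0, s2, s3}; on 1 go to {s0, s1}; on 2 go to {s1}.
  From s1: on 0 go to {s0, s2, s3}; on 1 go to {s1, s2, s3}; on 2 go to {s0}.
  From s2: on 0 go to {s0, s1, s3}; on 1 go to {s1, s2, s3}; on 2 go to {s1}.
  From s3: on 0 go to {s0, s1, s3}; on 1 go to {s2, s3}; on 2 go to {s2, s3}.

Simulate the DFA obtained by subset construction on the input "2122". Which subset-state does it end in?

Start: {s0}.
δ(s0,2) = {s1}.
Union: {s1}.
After 2: {s1}.
δ(s1,1) = {s1, s2, s3}.
Union: {s1, s2, s3}.
After 1: {s1, s2, s3}.
δ(s1,2) = {s0}; δ(s2,2) = {s1}; δ(s3,2) = {s2, s3}.
Union: {s0, s1, s2, s3}.
After 2: {s0, s1, s2, s3}.
δ(s0,2) = {s1}; δ(s1,2) = {s0}; δ(s2,2) = {s1}; δ(s3,2) = {s2, s3}.
Union: {s0, s1, s2, s3}.
After 2: {s0, s1, s2, s3}.

{s0, s1, s2, s3}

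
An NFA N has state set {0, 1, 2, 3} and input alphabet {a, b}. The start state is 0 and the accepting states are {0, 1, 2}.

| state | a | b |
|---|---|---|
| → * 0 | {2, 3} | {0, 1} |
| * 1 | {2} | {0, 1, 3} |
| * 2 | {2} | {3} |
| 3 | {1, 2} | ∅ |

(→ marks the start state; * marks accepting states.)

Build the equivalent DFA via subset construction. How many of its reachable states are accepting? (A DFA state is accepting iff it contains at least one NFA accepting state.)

Start state of the DFA: {0}.
{0} --a--> {2, 3}  [new]
{0} --b--> {0, 1}  [new]
{2, 3} --a--> {1, 2}  [new]
{2, 3} --b--> {3}  [new]
{0, 1} --a--> {2, 3}  [seen]
{0, 1} --b--> {0, 1, 3}  [new]
{1, 2} --a--> {2}  [new]
{1, 2} --b--> {0, 1, 3}  [seen]
{3} --a--> {1, 2}  [seen]
{3} --b--> ∅  [new]
{0, 1, 3} --a--> {1, 2, 3}  [new]
{0, 1, 3} --b--> {0, 1, 3}  [seen]
{2} --a--> {2}  [seen]
{2} --b--> {3}  [seen]
∅ --a--> ∅  [seen]
∅ --b--> ∅  [seen]
{1, 2, 3} --a--> {1, 2}  [seen]
{1, 2, 3} --b--> {0, 1, 3}  [seen]
Reachable DFA states: {0}, {2, 3}, {0, 1}, {1, 2}, {3}, {0, 1, 3}, {2}, ∅, {1, 2, 3}.
Accepting DFA states (contain an NFA accepting state): {0}, {2, 3}, {0, 1}, {1, 2}, {0, 1, 3}, {2}, {1, 2, 3}.

7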